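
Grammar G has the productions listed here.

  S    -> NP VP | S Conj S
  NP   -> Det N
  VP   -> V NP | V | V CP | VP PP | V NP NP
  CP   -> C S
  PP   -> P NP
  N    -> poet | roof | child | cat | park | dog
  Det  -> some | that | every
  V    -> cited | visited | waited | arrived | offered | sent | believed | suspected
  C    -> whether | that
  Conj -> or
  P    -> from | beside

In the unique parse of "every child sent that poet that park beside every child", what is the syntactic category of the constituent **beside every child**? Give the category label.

S
  NP
    Det: every
    N: child
  VP
    VP
      V: sent
      NP
        Det: that
        N: poet
      NP
        Det: that
        N: park
    PP
      P: beside
      NP
        Det: every
        N: child
The span 'beside every child' is the PP node built by PP → P NP.

PP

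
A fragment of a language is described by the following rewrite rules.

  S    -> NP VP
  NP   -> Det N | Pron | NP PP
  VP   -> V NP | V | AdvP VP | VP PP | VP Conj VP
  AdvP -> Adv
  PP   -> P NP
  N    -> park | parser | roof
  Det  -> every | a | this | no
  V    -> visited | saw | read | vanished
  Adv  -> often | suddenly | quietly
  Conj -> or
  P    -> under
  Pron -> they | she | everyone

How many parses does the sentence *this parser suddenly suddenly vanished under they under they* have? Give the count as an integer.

9

Two of the 9 distinct bracketings:
[S [NP [Det this] [N parser]] [VP [AdvP [Adv suddenly]] [VP [AdvP [Adv suddenly]] [VP [VP [V vanished]] [PP [P under] [NP [NP [Pron they]] [PP [P under] [NP [Pron they]]]]]]]]]
[S [NP [Det this] [N parser]] [VP [AdvP [Adv suddenly]] [VP [AdvP [Adv suddenly]] [VP [VP [VP [V vanished]] [PP [P under] [NP [Pron they]]]] [PP [P under] [NP [Pron they]]]]]]]
The difference turns on whether NP → NP PP is used at the relevant span, versus an alternative expansion of NP.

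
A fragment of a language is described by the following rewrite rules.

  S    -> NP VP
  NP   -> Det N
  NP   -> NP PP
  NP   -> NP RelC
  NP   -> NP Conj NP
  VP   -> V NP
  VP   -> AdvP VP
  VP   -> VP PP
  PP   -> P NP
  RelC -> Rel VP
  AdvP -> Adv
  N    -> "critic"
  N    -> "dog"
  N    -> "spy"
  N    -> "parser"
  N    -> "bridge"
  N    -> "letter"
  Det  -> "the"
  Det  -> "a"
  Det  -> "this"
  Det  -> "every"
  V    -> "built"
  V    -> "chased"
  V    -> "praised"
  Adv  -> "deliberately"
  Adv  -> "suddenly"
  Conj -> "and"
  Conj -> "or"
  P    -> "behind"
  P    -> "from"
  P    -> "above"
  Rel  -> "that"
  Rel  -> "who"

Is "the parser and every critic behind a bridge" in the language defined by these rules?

For S → NP VP, every NP-prefix leaves a non-VP remainder: after 'the parser' the remainder is not a VP; after 'the parser and every critic' the remainder is not a VP.

Ungrammatical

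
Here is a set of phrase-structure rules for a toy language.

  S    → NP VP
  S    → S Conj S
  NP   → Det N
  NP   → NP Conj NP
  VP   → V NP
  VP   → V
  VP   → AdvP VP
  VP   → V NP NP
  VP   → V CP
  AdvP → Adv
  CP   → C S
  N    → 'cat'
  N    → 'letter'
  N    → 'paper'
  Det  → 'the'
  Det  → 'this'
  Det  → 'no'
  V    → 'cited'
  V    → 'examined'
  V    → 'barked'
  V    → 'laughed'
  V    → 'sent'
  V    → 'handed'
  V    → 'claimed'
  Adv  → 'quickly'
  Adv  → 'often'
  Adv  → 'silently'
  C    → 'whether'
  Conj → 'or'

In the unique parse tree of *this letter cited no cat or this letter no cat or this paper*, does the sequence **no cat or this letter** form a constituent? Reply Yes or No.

Yes

[S [NP [Det this] [N letter]] [VP [V cited] [NP [NP [Det no] [N cat]] [Conj or] [NP [Det this] [N letter]]] [NP [NP [Det no] [N cat]] [Conj or] [NP [Det this] [N paper]]]]]
The words 'no cat or this letter' are exhaustively dominated by a single NP node (built by NP → NP Conj NP), so they form a constituent.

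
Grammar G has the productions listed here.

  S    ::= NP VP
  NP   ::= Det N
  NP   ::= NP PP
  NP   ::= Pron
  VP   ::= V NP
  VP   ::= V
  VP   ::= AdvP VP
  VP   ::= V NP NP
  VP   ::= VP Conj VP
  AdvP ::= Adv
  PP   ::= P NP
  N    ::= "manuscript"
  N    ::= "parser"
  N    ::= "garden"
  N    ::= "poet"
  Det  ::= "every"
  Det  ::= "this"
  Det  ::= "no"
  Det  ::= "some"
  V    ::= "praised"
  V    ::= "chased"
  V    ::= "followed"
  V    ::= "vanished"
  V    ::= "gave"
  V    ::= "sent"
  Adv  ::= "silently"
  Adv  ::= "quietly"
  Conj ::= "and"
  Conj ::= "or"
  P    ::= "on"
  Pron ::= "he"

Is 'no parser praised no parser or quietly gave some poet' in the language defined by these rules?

Grammatical

[S [NP [Det no] [N parser]] [VP [VP [V praised] [NP [Det no] [N parser]]] [Conj or] [VP [AdvP [Adv quietly]] [VP [V gave] [NP [Det some] [N poet]]]]]]
Every word is introduced by a lexical rule and the phrasal rules combine the resulting categories into a single S.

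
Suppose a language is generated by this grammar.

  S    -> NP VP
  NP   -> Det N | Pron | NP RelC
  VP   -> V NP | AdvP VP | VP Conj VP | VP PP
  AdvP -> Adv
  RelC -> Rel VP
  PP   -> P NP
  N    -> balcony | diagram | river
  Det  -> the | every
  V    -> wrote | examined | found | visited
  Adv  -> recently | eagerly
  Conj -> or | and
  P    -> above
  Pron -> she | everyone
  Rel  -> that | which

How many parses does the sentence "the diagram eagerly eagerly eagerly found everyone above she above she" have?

Two of the 10 distinct bracketings:
[S [NP [Det the] [N diagram]] [VP [AdvP [Adv eagerly]] [VP [AdvP [Adv eagerly]] [VP [AdvP [Adv eagerly]] [VP [VP [VP [V found] [NP [Pron everyone]]] [PP [P above] [NP [Pron she]]]] [PP [P above] [NP [Pron she]]]]]]]]
[S [NP [Det the] [N diagram]] [VP [AdvP [Adv eagerly]] [VP [AdvP [Adv eagerly]] [VP [VP [AdvP [Adv eagerly]] [VP [VP [V found] [NP [Pron everyone]]] [PP [P above] [NP [Pron she]]]]] [PP [P above] [NP [Pron she]]]]]]]
The trees differ in how a recursive rule is bracketed over the same span.

10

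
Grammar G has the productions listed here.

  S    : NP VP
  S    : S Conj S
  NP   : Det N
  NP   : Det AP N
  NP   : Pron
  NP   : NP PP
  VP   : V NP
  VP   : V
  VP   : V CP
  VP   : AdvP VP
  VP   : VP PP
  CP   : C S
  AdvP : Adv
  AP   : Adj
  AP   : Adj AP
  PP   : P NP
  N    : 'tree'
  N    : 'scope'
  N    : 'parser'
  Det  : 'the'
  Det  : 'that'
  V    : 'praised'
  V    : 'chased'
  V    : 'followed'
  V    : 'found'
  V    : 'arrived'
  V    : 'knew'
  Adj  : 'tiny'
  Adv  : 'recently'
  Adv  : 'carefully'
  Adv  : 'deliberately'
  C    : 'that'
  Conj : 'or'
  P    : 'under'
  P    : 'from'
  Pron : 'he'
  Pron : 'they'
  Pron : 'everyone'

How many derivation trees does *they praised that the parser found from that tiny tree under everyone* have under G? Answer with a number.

Two of the 5 distinct bracketings:
[S [NP [Pron they]] [VP [V praised] [CP [C that] [S [NP [Det the] [N parser]] [VP [VP [V found]] [PP [P from] [NP [NP [Det that] [AP [Adj tiny]] [N tree]] [PP [P under] [NP [Pron everyone]]]]]]]]]]
[S [NP [Pron they]] [VP [V praised] [CP [C that] [S [NP [Det the] [N parser]] [VP [VP [VP [V found]] [PP [P from] [NP [Det that] [AP [Adj tiny]] [N tree]]]] [PP [P under] [NP [Pron everyone]]]]]]]]
The difference turns on whether NP → NP PP is used at the relevant span, versus an alternative expansion of NP.

5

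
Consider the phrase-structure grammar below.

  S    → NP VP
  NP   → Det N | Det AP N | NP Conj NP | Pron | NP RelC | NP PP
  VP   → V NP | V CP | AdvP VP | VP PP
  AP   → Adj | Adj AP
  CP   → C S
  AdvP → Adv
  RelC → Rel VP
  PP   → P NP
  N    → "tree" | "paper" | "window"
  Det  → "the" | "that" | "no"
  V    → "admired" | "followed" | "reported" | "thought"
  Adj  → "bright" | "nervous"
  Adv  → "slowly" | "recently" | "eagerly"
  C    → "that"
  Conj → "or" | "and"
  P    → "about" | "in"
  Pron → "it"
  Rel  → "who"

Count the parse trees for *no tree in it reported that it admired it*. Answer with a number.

[S [NP [NP [Det no] [N tree]] [PP [P in] [NP [Pron it]]]] [VP [V reported] [CP [C that] [S [NP [Pron it]] [VP [V admired] [NP [Pron it]]]]]]]
No rule offers an alternative attachment or grouping for any span, so this is the only derivation.

1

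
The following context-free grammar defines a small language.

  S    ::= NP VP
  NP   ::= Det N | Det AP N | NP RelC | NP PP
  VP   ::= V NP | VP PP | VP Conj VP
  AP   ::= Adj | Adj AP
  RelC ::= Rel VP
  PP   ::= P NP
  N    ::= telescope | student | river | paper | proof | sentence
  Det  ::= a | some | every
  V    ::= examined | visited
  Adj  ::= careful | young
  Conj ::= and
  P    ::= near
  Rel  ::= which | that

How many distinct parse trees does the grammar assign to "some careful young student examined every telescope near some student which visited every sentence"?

3

Two of the 3 distinct bracketings:
[S [NP [Det some] [AP [Adj careful] [AP [Adj young]]] [N student]] [VP [V examined] [NP [NP [NP [Det every] [N telescope]] [PP [P near] [NP [Det some] [N student]]]] [RelC [Rel which] [VP [V visited] [NP [Det every] [N sentence]]]]]]]
[S [NP [Det some] [AP [Adj careful] [AP [Adj young]]] [N student]] [VP [V examined] [NP [NP [Det every] [N telescope]] [PP [P near] [NP [NP [Det some] [N student]] [RelC [Rel which] [VP [V visited] [NP [Det every] [N sentence]]]]]]]]]
The trees differ in how a recursive rule is bracketed over the same span.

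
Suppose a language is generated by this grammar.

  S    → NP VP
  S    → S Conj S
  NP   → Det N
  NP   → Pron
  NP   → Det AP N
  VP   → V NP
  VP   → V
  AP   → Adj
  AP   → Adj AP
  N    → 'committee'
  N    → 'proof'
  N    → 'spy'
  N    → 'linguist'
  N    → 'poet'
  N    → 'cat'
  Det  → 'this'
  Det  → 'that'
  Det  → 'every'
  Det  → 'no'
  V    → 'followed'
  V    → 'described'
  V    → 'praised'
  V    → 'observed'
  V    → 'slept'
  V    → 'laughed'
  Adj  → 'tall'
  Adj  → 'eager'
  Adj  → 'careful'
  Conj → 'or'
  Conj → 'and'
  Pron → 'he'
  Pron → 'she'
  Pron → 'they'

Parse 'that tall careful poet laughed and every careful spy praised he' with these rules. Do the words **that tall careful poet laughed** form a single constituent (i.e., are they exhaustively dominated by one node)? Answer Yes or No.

[S [S [NP [Det that] [AP [Adj tall] [AP [Adj careful]]] [N poet]] [VP [V laughed]]] [Conj and] [S [NP [Det every] [AP [Adj careful]] [N spy]] [VP [V praised] [NP [Pron he]]]]]
The words 'that tall careful poet laughed' are exhaustively dominated by a single S node (built by S → NP VP), so they form a constituent.

Yes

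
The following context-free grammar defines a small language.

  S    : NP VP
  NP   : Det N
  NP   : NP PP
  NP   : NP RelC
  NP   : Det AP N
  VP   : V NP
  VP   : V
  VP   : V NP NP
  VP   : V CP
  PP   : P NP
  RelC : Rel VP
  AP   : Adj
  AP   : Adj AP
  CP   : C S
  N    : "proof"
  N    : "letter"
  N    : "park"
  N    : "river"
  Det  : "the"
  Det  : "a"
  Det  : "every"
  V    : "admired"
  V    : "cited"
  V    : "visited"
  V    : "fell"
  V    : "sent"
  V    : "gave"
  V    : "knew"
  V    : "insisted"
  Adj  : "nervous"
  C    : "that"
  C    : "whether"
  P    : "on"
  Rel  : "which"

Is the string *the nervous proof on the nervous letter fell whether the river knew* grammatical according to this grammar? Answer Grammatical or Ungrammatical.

Grammatical

[S [NP [NP [Det the] [AP [Adj nervous]] [N proof]] [PP [P on] [NP [Det the] [AP [Adj nervous]] [N letter]]]] [VP [V fell] [CP [C whether] [S [NP [Det the] [N river]] [VP [V knew]]]]]]
Each bracket corresponds to one application of a listed rule, so the string is derivable from S.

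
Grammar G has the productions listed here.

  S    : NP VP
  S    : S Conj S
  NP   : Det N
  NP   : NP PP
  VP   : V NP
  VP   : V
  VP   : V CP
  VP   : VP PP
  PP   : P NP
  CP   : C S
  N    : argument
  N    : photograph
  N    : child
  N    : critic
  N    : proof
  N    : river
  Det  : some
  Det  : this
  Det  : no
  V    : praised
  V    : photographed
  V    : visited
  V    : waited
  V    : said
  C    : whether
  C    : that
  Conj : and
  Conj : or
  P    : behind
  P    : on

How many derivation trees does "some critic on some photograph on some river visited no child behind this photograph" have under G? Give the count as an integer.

4

Two of the 4 distinct bracketings:
[S [NP [NP [Det some] [N critic]] [PP [P on] [NP [NP [Det some] [N photograph]] [PP [P on] [NP [Det some] [N river]]]]]] [VP [V visited] [NP [NP [Det no] [N child]] [PP [P behind] [NP [Det this] [N photograph]]]]]]
[S [NP [NP [Det some] [N critic]] [PP [P on] [NP [NP [Det some] [N photograph]] [PP [P on] [NP [Det some] [N river]]]]]] [VP [VP [V visited] [NP [Det no] [N child]]] [PP [P behind] [NP [Det this] [N photograph]]]]]
The difference turns on whether VP → VP PP is used at the relevant span, versus an alternative expansion of VP.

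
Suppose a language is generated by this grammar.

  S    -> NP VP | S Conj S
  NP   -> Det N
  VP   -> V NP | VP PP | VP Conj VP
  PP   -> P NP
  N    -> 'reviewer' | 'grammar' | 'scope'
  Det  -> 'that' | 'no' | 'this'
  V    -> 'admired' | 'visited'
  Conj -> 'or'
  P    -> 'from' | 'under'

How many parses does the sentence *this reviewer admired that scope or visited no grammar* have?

[S [NP [Det this] [N reviewer]] [VP [VP [V admired] [NP [Det that] [N scope]]] [Conj or] [VP [V visited] [NP [Det no] [N grammar]]]]]
No rule offers an alternative attachment or grouping for any span, so this is the only derivation.

1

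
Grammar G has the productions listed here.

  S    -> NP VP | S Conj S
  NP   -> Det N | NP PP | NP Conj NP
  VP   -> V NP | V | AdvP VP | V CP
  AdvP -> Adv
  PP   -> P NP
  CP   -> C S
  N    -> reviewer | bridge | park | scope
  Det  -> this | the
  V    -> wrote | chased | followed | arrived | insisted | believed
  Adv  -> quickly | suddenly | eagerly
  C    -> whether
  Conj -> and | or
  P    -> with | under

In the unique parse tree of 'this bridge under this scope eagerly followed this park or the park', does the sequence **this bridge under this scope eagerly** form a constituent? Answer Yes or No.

No

[S [NP [NP [Det this] [N bridge]] [PP [P under] [NP [Det this] [N scope]]]] [VP [AdvP [Adv eagerly]] [VP [V followed] [NP [NP [Det this] [N park]] [Conj or] [NP [Det the] [N park]]]]]]
The smallest constituent containing 'this bridge under this scope eagerly' is the S spanning 'this bridge under this scope eagerly followed this park or the park'; no single node in the tree dominates exactly the given words.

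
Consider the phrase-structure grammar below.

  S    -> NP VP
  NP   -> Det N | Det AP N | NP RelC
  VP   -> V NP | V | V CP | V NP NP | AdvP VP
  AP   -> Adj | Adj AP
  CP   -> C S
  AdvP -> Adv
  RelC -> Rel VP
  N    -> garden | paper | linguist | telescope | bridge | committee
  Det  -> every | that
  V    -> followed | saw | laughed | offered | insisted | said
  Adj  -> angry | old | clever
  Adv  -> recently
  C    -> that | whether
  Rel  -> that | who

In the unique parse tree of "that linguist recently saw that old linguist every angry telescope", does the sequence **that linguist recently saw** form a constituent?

[S [NP [Det that] [N linguist]] [VP [AdvP [Adv recently]] [VP [V saw] [NP [Det that] [AP [Adj old]] [N linguist]] [NP [Det every] [AP [Adj angry]] [N telescope]]]]]
The smallest constituent containing 'that linguist recently saw' is the S spanning 'that linguist recently saw that old linguist every angry telescope'; no single node in the tree dominates exactly the given words.

No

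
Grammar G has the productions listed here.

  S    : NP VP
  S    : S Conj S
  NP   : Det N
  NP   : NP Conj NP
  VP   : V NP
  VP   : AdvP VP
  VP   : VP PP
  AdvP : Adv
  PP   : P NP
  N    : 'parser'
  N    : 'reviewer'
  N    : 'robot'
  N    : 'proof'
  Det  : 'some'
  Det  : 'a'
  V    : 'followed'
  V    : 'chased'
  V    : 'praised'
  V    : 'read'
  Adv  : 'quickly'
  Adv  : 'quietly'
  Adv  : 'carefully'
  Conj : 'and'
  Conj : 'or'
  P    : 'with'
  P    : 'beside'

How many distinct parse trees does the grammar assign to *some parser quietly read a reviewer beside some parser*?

2

The two bracketings:
[S [NP [Det some] [N parser]] [VP [AdvP [Adv quietly]] [VP [VP [V read] [NP [Det a] [N reviewer]]] [PP [P beside] [NP [Det some] [N parser]]]]]]
[S [NP [Det some] [N parser]] [VP [VP [AdvP [Adv quietly]] [VP [V read] [NP [Det a] [N reviewer]]]] [PP [P beside] [NP [Det some] [N parser]]]]]
The trees differ in how a recursive rule is bracketed over the same span.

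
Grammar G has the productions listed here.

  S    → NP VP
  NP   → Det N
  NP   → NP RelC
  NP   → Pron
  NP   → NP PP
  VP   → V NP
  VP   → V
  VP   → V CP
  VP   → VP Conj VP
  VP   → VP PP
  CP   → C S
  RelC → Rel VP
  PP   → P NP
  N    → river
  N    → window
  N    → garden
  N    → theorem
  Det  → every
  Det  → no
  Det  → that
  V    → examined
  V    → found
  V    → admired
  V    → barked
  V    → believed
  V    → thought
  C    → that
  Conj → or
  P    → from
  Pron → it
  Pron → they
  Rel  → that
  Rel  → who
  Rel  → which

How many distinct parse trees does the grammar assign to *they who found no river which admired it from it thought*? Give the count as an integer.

Two of the 8 distinct bracketings:
[S [NP [NP [Pron they]] [RelC [Rel who] [VP [V found] [NP [NP [Det no] [N river]] [RelC [Rel which] [VP [V admired] [NP [NP [Pron it]] [PP [P from] [NP [Pron it]]]]]]]]]] [VP [V thought]]]
[S [NP [NP [Pron they]] [RelC [Rel who] [VP [V found] [NP [NP [Det no] [N river]] [RelC [Rel which] [VP [VP [V admired] [NP [Pron it]]] [PP [P from] [NP [Pron it]]]]]]]]] [VP [V thought]]]
The difference turns on whether NP → NP PP is used at the relevant span, versus an alternative expansion of NP.

8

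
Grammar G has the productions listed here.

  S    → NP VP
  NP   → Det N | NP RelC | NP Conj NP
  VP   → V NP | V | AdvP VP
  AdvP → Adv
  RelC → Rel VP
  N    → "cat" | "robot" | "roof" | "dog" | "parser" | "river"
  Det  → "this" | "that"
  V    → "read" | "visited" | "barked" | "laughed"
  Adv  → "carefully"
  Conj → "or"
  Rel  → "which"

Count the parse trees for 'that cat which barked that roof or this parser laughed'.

The two bracketings:
[S [NP [NP [Det that] [N cat]] [RelC [Rel which] [VP [V barked] [NP [NP [Det that] [N roof]] [Conj or] [NP [Det this] [N parser]]]]]] [VP [V laughed]]]
[S [NP [NP [NP [Det that] [N cat]] [RelC [Rel which] [VP [V barked] [NP [Det that] [N roof]]]]] [Conj or] [NP [Det this] [N parser]]] [VP [V laughed]]]
The trees differ in how a recursive rule is bracketed over the same span.

2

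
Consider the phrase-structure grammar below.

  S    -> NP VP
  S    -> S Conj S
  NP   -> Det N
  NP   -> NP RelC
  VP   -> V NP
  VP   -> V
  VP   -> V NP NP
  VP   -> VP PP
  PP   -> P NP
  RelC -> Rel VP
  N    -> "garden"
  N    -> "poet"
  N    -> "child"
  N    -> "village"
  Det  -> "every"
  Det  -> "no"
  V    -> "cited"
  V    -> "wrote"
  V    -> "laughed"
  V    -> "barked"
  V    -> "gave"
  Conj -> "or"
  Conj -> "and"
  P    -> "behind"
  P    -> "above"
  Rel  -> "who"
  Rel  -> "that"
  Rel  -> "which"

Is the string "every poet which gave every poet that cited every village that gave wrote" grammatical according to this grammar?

S
  NP
    NP
      Det: every
      N: poet
    RelC
      Rel: which
      VP
        V: gave
        NP
          NP
            Det: every
            N: poet
          RelC
            Rel: that
            VP
              V: cited
              NP
                NP
                  Det: every
                  N: village
                RelC
                  Rel: that
                  VP
                    V: gave
  VP
    V: wrote
The bracketing above is licensed at every node by one of the given productions, with S at the root.

Grammatical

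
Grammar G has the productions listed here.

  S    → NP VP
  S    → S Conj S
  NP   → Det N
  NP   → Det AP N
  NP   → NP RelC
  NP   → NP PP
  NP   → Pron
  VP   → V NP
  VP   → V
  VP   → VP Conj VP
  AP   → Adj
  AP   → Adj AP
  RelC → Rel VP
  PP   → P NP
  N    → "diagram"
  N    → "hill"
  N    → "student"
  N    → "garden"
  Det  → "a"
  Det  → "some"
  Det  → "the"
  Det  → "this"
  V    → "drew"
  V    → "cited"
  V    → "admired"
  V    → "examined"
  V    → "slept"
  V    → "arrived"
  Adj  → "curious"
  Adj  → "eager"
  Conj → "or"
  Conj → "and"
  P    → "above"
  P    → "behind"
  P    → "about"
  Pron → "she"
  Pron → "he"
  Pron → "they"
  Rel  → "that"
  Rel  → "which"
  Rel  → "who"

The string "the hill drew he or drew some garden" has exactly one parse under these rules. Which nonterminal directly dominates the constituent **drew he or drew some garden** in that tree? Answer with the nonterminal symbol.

[S [NP [Det the] [N hill]] [VP [VP [V drew] [NP [Pron he]]] [Conj or] [VP [V drew] [NP [Det some] [N garden]]]]]
The span 'drew he or drew some garden' is the VP node built by VP → VP Conj VP.
Its mother is the S built by S → NP VP.

S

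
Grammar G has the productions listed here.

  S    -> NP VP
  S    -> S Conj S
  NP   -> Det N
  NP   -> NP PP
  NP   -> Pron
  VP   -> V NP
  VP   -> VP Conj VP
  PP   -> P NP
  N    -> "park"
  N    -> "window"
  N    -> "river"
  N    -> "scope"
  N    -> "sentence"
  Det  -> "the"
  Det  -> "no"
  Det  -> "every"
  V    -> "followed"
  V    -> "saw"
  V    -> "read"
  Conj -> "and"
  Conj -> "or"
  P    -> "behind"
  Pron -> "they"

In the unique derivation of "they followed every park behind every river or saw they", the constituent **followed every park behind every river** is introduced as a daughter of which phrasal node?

[S [NP [Pron they]] [VP [VP [V followed] [NP [NP [Det every] [N park]] [PP [P behind] [NP [Det every] [N river]]]]] [Conj or] [VP [V saw] [NP [Pron they]]]]]
The span 'followed every park behind every river' is the VP node built by VP → V NP.
Its mother is the VP built by VP → VP Conj VP.

VP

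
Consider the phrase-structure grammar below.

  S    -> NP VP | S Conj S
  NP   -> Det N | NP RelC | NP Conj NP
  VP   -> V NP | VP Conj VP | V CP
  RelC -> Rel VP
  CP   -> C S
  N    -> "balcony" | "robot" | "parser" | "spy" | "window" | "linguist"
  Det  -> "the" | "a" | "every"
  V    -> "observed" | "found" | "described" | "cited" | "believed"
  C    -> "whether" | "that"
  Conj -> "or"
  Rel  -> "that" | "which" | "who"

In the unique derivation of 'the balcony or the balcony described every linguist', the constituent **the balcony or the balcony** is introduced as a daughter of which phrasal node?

S
  NP
    NP
      Det: the
      N: balcony
    Conj: or
    NP
      Det: the
      N: balcony
  VP
    V: described
    NP
      Det: every
      N: linguist
The span 'the balcony or the balcony' is the NP node built by NP → NP Conj NP.
Its mother is the S built by S → NP VP.

S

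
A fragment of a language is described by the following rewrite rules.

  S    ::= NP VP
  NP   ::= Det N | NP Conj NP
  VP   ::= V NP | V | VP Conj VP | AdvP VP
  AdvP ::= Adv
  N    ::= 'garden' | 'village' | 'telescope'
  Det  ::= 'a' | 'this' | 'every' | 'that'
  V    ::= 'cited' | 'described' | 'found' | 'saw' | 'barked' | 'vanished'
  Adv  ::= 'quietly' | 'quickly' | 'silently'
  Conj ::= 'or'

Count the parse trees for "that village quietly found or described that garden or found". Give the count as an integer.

Two of the 5 distinct bracketings:
[S [NP [Det that] [N village]] [VP [VP [AdvP [Adv quietly]] [VP [V found]]] [Conj or] [VP [VP [V described] [NP [Det that] [N garden]]] [Conj or] [VP [V found]]]]]
[S [NP [Det that] [N village]] [VP [VP [VP [AdvP [Adv quietly]] [VP [V found]]] [Conj or] [VP [V described] [NP [Det that] [N garden]]]] [Conj or] [VP [V found]]]]
The trees differ in how a recursive rule is bracketed over the same span.

5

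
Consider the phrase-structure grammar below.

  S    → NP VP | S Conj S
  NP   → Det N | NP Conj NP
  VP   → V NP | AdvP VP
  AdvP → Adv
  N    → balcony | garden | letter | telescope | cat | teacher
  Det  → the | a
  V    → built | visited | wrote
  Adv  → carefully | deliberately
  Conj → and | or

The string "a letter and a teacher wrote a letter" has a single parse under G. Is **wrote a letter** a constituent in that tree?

[S [NP [NP [Det a] [N letter]] [Conj and] [NP [Det a] [N teacher]]] [VP [V wrote] [NP [Det a] [N letter]]]]
The words 'wrote a letter' are exhaustively dominated by a single VP node (built by VP → V NP), so they form a constituent.

Yes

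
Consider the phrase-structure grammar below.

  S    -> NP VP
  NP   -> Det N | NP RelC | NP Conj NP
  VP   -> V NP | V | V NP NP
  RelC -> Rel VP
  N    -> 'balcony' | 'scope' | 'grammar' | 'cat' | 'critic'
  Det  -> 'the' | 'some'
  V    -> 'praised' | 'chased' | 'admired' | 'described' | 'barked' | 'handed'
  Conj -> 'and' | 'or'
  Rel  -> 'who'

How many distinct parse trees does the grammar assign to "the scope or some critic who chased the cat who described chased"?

Two of the 5 distinct bracketings:
[S [NP [NP [NP [Det the] [N scope]] [Conj or] [NP [Det some] [N critic]]] [RelC [Rel who] [VP [V chased] [NP [NP [Det the] [N cat]] [RelC [Rel who] [VP [V described]]]]]]] [VP [V chased]]]
[S [NP [NP [NP [NP [Det the] [N scope]] [Conj or] [NP [Det some] [N critic]]] [RelC [Rel who] [VP [V chased] [NP [Det the] [N cat]]]]] [RelC [Rel who] [VP [V described]]]] [VP [V chased]]]
The trees differ in how a recursive rule is bracketed over the same span.

5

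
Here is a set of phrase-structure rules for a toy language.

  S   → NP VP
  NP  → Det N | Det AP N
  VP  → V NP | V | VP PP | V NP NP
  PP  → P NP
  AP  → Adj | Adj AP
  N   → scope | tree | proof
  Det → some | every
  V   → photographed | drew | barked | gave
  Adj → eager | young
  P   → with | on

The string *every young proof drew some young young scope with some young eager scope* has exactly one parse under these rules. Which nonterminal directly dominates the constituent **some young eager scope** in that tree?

[S [NP [Det every] [AP [Adj young]] [N proof]] [VP [VP [V drew] [NP [Det some] [AP [Adj young] [AP [Adj young]]] [N scope]]] [PP [P with] [NP [Det some] [AP [Adj young] [AP [Adj eager]]] [N scope]]]]]
The span 'some young eager scope' is the NP node built by NP → Det AP N.
Its mother is the PP built by PP → P NP.

PP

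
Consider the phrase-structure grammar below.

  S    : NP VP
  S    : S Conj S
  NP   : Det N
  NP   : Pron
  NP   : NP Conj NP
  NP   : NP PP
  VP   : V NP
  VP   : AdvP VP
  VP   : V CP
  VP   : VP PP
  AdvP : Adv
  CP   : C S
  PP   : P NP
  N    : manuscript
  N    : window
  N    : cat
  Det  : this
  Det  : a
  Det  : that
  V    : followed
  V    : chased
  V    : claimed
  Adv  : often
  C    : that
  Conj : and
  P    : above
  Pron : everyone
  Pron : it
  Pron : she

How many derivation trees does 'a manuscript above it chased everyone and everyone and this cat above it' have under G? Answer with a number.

7

Two of the 7 distinct bracketings:
[S [NP [NP [Det a] [N manuscript]] [PP [P above] [NP [Pron it]]]] [VP [V chased] [NP [NP [Pron everyone]] [Conj and] [NP [NP [Pron everyone]] [Conj and] [NP [NP [Det this] [N cat]] [PP [P above] [NP [Pron it]]]]]]]]
[S [NP [NP [Det a] [N manuscript]] [PP [P above] [NP [Pron it]]]] [VP [V chased] [NP [NP [Pron everyone]] [Conj and] [NP [NP [NP [Pron everyone]] [Conj and] [NP [Det this] [N cat]]] [PP [P above] [NP [Pron it]]]]]]]
The trees differ in how a recursive rule is bracketed over the same span.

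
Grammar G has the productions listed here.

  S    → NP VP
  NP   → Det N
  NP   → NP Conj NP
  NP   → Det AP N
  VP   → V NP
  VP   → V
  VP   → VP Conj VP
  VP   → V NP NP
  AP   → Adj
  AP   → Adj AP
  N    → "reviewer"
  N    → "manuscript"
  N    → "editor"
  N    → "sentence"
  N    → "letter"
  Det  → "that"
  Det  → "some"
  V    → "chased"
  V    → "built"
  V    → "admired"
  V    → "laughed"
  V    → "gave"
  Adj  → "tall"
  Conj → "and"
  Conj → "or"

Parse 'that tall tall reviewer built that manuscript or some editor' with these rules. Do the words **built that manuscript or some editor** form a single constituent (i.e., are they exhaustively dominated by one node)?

[S [NP [Det that] [AP [Adj tall] [AP [Adj tall]]] [N reviewer]] [VP [V built] [NP [NP [Det that] [N manuscript]] [Conj or] [NP [Det some] [N editor]]]]]
The words 'built that manuscript or some editor' are exhaustively dominated by a single VP node (built by VP → V NP), so they form a constituent.

Yes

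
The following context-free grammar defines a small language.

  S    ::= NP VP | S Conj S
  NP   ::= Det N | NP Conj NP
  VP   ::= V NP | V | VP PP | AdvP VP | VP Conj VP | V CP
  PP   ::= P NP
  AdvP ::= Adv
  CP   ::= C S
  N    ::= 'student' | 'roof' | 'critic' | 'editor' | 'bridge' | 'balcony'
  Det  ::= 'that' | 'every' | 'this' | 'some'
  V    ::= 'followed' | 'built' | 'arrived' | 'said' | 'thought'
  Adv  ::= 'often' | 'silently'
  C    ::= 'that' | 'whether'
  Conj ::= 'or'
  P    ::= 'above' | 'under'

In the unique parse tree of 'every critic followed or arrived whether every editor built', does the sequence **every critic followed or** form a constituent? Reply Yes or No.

[S [NP [Det every] [N critic]] [VP [VP [V followed]] [Conj or] [VP [V arrived] [CP [C whether] [S [NP [Det every] [N editor]] [VP [V built]]]]]]]
The smallest constituent containing 'every critic followed or' is the S spanning 'every critic followed or arrived whether every editor built'; no single node in the tree dominates exactly the given words.

No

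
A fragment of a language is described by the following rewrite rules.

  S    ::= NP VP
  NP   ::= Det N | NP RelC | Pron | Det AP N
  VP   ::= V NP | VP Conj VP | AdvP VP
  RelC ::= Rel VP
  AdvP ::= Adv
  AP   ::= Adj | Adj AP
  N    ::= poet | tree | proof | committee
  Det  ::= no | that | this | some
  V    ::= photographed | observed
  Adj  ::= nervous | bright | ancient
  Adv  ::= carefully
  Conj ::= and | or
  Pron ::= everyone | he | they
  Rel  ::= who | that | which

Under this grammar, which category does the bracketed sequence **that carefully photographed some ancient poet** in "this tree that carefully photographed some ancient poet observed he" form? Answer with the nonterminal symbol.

S
  NP
    NP
      Det: this
      N: tree
    RelC
      Rel: that
      VP
        AdvP
          Adv: carefully
        VP
          V: photographed
          NP
            Det: some
            AP
              Adj: ancient
            N: poet
  VP
    V: observed
    NP
      Pron: he
The span 'that carefully photographed some ancient poet' is the RelC node built by RelC → Rel VP.

RelC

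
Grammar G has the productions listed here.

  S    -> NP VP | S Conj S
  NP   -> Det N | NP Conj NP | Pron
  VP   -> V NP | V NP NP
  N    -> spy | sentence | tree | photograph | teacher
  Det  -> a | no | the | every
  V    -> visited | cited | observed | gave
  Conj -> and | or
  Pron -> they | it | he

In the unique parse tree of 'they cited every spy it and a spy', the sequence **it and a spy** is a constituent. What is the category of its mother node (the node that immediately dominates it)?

S
  NP
    Pron: they
  VP
    V: cited
    NP
      Det: every
      N: spy
    NP
      NP
        Pron: it
      Conj: and
      NP
        Det: a
        N: spy
The span 'it and a spy' is the NP node built by NP → NP Conj NP.
Its mother is the VP built by VP → V NP NP.

VP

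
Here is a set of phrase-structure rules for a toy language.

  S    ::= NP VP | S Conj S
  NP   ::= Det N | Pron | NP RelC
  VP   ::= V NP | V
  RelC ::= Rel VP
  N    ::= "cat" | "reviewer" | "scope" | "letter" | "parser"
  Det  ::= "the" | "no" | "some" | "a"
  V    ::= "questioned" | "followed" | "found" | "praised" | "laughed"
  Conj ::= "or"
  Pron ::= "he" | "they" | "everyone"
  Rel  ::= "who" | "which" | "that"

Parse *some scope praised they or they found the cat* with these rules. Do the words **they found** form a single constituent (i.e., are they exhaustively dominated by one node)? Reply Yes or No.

[S [S [NP [Det some] [N scope]] [VP [V praised] [NP [Pron they]]]] [Conj or] [S [NP [Pron they]] [VP [V found] [NP [Det the] [N cat]]]]]
The smallest constituent containing 'they found' is the S spanning 'they found the cat'; no single node in the tree dominates exactly the given words.

No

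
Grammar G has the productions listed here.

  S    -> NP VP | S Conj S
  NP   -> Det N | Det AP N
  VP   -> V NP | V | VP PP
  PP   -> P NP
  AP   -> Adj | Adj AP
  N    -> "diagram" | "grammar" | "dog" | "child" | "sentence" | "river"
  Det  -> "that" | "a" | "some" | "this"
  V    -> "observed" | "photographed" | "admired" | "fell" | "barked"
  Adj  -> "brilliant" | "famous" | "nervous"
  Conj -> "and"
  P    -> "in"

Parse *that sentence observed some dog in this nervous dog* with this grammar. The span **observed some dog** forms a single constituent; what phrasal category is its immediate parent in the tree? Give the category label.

[S [NP [Det that] [N sentence]] [VP [VP [V observed] [NP [Det some] [N dog]]] [PP [P in] [NP [Det this] [AP [Adj nervous]] [N dog]]]]]
The span 'observed some dog' is the VP node built by VP → V NP.
Its mother is the VP built by VP → VP PP.

VP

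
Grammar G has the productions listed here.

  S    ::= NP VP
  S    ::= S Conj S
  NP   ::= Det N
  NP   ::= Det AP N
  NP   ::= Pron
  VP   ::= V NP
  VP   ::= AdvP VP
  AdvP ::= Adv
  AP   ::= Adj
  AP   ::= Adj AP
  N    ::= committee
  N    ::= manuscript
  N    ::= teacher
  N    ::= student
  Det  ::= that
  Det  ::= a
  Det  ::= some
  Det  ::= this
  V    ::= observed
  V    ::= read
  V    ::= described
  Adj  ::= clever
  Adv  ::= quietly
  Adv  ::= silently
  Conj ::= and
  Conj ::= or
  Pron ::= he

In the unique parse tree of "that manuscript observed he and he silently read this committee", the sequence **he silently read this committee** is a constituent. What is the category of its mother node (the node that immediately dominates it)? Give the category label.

S
  S
    NP
      Det: that
      N: manuscript
    VP
      V: observed
      NP
        Pron: he
  Conj: and
  S
    NP
      Pron: he
    VP
      AdvP
        Adv: silently
      VP
        V: read
        NP
          Det: this
          N: committee
The span 'he silently read this committee' is the S node built by S → NP VP.
Its mother is the S built by S → S Conj S.

S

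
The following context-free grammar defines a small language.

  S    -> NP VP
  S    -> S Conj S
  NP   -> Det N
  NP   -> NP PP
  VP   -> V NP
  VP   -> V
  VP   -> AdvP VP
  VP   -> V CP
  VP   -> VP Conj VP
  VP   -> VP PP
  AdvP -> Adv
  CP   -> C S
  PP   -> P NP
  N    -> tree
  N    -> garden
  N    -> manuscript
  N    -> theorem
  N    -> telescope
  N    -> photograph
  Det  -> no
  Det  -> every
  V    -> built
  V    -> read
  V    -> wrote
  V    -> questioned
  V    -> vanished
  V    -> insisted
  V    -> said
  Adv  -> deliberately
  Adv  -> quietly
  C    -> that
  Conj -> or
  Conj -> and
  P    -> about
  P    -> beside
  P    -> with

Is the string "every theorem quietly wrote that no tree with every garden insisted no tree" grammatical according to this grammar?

S
  NP
    Det: every
    N: theorem
  VP
    AdvP
      Adv: quietly
    VP
      V: wrote
      CP
        C: that
        S
          NP
            NP
              Det: no
              N: tree
            PP
              P: with
              NP
                Det: every
                N: garden
          VP
            V: insisted
            NP
              Det: no
              N: tree
Every word is introduced by a lexical rule and the phrasal rules combine the resulting categories into a single S.

Grammatical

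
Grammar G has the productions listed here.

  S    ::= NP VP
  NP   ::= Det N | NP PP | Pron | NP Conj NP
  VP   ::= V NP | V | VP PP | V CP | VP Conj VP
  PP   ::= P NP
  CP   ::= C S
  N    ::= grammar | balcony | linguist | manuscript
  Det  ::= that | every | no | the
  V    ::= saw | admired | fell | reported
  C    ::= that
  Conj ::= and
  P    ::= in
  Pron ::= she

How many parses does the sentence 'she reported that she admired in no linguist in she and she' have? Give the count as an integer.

7

Two of the 7 distinct bracketings:
[S [NP [Pron she]] [VP [VP [V reported] [CP [C that] [S [NP [Pron she]] [VP [V admired]]]]] [PP [P in] [NP [NP [Det no] [N linguist]] [PP [P in] [NP [NP [Pron she]] [Conj and] [NP [Pron she]]]]]]]]
[S [NP [Pron she]] [VP [VP [V reported] [CP [C that] [S [NP [Pron she]] [VP [V admired]]]]] [PP [P in] [NP [NP [NP [Det no] [N linguist]] [PP [P in] [NP [Pron she]]]] [Conj and] [NP [Pron she]]]]]]
The trees differ in how a recursive rule is bracketed over the same span.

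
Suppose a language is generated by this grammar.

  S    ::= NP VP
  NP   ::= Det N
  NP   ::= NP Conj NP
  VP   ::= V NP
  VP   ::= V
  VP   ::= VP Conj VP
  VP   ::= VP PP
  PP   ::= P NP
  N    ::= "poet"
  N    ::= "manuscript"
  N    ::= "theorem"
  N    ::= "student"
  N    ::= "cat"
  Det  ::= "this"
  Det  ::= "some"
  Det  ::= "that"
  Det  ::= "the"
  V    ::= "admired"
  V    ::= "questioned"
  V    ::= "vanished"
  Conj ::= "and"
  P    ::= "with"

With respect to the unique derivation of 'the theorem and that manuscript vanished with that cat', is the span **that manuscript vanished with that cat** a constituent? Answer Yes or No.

[S [NP [NP [Det the] [N theorem]] [Conj and] [NP [Det that] [N manuscript]]] [VP [VP [V vanished]] [PP [P with] [NP [Det that] [N cat]]]]]
The smallest constituent containing 'that manuscript vanished with that cat' is the S spanning 'the theorem and that manuscript vanished with that cat'; no single node in the tree dominates exactly the given words.

No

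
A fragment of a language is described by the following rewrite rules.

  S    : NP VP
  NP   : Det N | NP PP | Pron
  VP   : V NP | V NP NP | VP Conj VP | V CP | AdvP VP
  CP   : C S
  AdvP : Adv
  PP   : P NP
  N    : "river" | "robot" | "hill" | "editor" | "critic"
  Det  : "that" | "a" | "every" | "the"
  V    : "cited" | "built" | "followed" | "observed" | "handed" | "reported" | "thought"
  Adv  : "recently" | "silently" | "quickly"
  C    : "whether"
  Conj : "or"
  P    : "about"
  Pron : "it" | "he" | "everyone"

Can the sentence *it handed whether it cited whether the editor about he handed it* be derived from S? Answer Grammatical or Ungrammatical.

S
  NP
    Pron: it
  VP
    V: handed
    CP
      C: whether
      S
        NP
          Pron: it
        VP
          V: cited
          CP
            C: whether
            S
              NP
                NP
                  Det: the
                  N: editor
                PP
                  P: about
                  NP
                    Pron: he
              VP
                V: handed
                NP
                  Pron: it
The bracketing above is licensed at every node by one of the given productions, with S at the root.

Grammatical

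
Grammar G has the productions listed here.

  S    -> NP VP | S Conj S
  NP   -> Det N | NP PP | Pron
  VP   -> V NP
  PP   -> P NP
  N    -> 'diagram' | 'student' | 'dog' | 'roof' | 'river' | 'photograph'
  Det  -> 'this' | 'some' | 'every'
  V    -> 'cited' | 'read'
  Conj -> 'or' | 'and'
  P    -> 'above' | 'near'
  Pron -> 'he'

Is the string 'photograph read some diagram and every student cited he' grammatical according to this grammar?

Ungrammatical

For S → NP VP, no prefix of the string parses as an NP. The alternative S rule S → S Conj S likewise has no satisfying split.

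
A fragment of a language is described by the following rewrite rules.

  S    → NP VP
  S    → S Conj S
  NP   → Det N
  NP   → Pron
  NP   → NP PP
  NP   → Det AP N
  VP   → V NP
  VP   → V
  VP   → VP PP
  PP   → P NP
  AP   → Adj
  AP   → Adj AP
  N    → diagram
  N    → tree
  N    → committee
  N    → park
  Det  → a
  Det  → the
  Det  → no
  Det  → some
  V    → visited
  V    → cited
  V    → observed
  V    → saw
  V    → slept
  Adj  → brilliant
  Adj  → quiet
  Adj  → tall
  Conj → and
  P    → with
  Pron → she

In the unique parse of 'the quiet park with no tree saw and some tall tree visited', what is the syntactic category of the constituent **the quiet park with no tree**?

S
  S
    NP
      NP
        Det: the
        AP
          Adj: quiet
        N: park
      PP
        P: with
        NP
          Det: no
          N: tree
    VP
      V: saw
  Conj: and
  S
    NP
      Det: some
      AP
        Adj: tall
      N: tree
    VP
      V: visited
The span 'the quiet park with no tree' is the NP node built by NP → NP PP.

NP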